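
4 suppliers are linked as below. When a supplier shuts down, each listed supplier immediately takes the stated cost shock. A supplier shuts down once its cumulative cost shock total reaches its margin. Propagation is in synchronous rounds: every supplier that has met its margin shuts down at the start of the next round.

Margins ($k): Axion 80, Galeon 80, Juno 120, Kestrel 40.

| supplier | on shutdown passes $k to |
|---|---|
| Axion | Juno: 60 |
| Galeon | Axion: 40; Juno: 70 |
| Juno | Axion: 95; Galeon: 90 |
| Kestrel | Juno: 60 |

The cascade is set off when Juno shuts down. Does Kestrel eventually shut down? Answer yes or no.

no

Round 1 — Juno shuts down (initial).
  Axion: +95 → 95 ≥ 80
  Galeon: +90 → 90 ≥ 80
Round 2 — Axion, Galeon shut down.
No further shutdowns.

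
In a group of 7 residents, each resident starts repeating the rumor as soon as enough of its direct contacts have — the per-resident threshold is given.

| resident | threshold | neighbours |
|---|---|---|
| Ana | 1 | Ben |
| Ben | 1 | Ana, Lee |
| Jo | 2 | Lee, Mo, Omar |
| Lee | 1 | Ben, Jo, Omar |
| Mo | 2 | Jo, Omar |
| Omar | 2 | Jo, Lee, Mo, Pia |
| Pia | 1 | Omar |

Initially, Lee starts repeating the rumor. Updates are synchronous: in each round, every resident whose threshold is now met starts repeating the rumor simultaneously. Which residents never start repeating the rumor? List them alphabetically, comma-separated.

Jo, Mo, Omar, Pia

Round 1 — Lee starts repeating the rumor (initial).
Round 2 — checking thresholds:
  Ben: 1 of 2 neighbours ≥ 1, starts repeating the rumor.
  Jo: 1 of 3 neighbours < 2, not yet.
  Omar: 1 of 4 neighbours < 2, not yet.
Round 3 — checking thresholds:
  Ana: 1 of 1 neighbours ≥ 1, starts repeating the rumor.
  Jo: 1 of 3 neighbours < 2, not yet.
  Omar: 1 of 4 neighbours < 2, not yet.
Round 4 — no new spreads; cascade stops.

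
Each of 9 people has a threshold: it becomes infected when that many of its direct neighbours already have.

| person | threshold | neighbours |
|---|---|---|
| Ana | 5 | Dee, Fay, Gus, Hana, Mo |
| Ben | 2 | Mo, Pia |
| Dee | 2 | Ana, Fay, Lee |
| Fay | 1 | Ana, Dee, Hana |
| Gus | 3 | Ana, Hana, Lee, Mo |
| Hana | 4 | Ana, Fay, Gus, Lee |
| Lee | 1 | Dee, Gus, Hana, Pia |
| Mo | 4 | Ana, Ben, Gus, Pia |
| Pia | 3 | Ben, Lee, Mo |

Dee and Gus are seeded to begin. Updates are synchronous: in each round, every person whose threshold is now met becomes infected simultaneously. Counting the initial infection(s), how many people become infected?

Round 1 — Dee, Gus become infected (initial).
Round 2 — checking thresholds:
  Ana: 2 of 5 neighbours < 5, holds.
  Fay: 1 of 3 neighbours ≥ 1, becomes infected.
  Hana: 1 of 4 neighbours < 4, holds.
  Lee: 2 of 4 neighbours ≥ 1, becomes infected.
  Mo: 1 of 4 neighbours < 4, holds.
Round 3 — no new infections; cascade stops.

4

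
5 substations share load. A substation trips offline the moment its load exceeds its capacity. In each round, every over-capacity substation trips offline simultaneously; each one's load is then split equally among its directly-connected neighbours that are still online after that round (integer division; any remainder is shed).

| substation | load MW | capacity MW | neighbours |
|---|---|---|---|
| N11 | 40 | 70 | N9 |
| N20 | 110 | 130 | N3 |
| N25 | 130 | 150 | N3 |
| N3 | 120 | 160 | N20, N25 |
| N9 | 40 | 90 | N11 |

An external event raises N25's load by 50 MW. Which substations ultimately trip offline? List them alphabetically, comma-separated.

N20, N25, N3

Round 1 — N25 at 180 > 150. N25 trips offline.
  N25 sheds 180 MW to N3: 180 each.
    N3: 120+180 = 300 > 160
Round 2 — N3 trips offline.
  N3 sheds 300 MW to N20: 300 each.
    N20: 110+300 = 410 > 130
Round 3 — N20 trips offline.
  N20 sheds 410 MW: no online neighbours, lost.
No further trips.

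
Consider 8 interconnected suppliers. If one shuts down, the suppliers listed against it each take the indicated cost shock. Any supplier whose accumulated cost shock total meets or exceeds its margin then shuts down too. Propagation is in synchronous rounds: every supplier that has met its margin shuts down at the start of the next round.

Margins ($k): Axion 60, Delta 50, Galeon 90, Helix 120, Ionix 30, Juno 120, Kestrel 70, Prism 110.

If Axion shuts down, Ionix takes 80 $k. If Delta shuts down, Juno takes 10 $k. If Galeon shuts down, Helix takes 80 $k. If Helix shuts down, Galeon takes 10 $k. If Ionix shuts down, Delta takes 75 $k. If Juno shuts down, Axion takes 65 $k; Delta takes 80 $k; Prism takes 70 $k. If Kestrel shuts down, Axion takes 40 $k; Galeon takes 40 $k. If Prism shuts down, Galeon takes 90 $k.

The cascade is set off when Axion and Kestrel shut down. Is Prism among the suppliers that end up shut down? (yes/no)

Round 1 — Axion, Kestrel shut down (initial).
  Galeon: +40 → 40 < 90
  Ionix: +80 → 80 ≥ 30
Round 2 — Ionix shuts down.
  Delta: +75 → 75 ≥ 50
Round 3 — Delta shuts down.
  Juno: +10 → 10 < 120
No further shutdowns.

no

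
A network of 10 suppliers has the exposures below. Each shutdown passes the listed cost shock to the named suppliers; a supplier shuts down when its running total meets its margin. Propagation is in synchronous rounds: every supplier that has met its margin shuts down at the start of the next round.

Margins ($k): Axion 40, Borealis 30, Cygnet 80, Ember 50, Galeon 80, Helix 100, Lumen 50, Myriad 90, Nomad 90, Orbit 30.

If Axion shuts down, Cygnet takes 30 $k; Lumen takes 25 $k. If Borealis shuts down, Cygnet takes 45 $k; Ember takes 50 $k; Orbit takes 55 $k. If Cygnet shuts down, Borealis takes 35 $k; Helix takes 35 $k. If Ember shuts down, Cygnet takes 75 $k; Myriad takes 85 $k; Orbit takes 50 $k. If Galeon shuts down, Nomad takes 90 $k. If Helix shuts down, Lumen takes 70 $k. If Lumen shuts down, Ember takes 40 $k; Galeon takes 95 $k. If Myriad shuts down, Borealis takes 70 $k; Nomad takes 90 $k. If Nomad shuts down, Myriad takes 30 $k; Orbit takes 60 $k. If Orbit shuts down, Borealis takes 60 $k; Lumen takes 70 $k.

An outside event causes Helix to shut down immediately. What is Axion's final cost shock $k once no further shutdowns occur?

0

Round 1 — Helix shuts down (initial).
  Lumen: +70 → 70 ≥ 50
Round 2 — Lumen shuts down.
  Ember: +40 → 40 < 50
  Galeon: +95 → 95 ≥ 80
Round 3 — Galeon shuts down.
  Nomad: +90 → 90 ≥ 90
Round 4 — Nomad shuts down.
  Myriad: +30 → 30 < 90
  Orbit: +60 → 60 ≥ 30
Round 5 — Orbit shuts down.
  Borealis: +60 → 60 ≥ 30
Round 6 — Borealis shuts down.
  Cygnet: +45 → 45 < 80
  Ember: +50 → 90 ≥ 50
Round 7 — Ember shuts down.
  Cygnet: +75 → 120 ≥ 80
  Myriad: +85 → 115 ≥ 90
Round 8 — Cygnet, Myriad shut down.
No further shutdowns.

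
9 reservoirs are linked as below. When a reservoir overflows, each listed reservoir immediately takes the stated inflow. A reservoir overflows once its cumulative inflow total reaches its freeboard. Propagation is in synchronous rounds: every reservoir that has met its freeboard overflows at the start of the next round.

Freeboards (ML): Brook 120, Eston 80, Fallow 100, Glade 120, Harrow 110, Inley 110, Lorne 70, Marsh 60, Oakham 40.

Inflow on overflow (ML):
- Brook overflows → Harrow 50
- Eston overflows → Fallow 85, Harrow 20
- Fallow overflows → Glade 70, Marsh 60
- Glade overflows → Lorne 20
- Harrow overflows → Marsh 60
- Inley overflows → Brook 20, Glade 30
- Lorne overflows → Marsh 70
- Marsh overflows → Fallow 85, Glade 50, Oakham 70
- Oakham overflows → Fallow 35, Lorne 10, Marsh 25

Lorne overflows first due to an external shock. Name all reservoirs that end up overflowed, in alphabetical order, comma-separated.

Round 1 — Lorne overflows (initial).
  Marsh: +70 → 70 ≥ 60
Round 2 — Marsh overflows.
  Fallow: +85 → 85 < 100
  Glade: +50 → 50 < 120
  Oakham: +70 → 70 ≥ 40
Round 3 — Oakham overflows.
  Fallow: +35 → 120 ≥ 100
Round 4 — Fallow overflows.
  Glade: +70 → 120 ≥ 120
Round 5 — Glade overflows.
No further overflows.

Fallow, Glade, Lorne, Marsh, Oakham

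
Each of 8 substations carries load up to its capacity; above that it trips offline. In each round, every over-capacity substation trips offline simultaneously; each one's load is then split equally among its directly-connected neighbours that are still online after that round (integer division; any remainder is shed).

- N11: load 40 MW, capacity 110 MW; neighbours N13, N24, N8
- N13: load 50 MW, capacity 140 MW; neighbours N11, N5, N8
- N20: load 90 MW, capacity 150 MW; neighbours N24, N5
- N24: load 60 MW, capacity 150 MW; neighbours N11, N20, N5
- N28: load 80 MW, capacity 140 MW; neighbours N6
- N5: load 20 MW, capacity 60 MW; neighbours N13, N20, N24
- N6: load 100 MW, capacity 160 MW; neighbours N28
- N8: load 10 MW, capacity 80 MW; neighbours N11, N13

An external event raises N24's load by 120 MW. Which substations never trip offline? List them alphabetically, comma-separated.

Round 1 — N24 at 180 > 150. N24 trips offline.
  N24 sheds 180 MW to N11, N20, N5: 60 each.
    N11: 40+60 = 100 ≤ 110
    N20: 90+60 = 150 ≤ 150
    N5: 20+60 = 80 > 60
Round 2 — N5 trips offline.
  N5 sheds 80 MW to N13, N20: 40 each.
    N13: 50+40 = 90 ≤ 140
    N20: 150+40 = 190 > 150
Round 3 — N20 trips offline.
  N20 sheds 190 MW: no online neighbours, lost.
No further trips.

N11, N13, N28, N6, N8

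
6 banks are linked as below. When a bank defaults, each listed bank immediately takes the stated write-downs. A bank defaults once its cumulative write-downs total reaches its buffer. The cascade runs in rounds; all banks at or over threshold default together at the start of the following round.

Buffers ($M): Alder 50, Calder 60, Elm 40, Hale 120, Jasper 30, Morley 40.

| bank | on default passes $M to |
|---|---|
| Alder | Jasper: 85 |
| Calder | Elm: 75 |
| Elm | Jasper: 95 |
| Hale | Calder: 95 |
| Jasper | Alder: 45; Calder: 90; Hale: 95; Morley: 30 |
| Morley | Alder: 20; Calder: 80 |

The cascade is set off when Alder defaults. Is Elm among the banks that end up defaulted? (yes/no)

Round 1 — Alder defaults (initial).
  Jasper: +85 → 85 ≥ 30
Round 2 — Jasper defaults.
  Calder: +90 → 90 ≥ 60
  Hale: +95 → 95 < 120
  Morley: +30 → 30 < 40
Round 3 — Calder defaults.
  Elm: +75 → 75 ≥ 40
Round 4 — Elm defaults.
No further defaults.

yes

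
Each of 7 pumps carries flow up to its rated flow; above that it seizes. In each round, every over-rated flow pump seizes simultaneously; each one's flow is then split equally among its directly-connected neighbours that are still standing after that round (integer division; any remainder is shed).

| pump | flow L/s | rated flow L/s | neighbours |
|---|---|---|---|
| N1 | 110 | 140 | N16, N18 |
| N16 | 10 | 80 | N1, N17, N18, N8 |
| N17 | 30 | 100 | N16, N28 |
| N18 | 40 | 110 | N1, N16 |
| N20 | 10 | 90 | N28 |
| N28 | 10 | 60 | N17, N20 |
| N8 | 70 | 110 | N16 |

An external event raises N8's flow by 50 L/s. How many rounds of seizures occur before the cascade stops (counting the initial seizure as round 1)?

Round 1 — N8 at 120 > 110. N8 seizes.
  N8 sheds 120 L/s to N16: 120 each.
    N16: 10+120 = 130 > 80
Round 2 — N16 seizes.
  N16 sheds 130 L/s to N1, N17, N18: 43 each (1 lost).
    N1: 110+43 = 153 > 140
    N17: 30+43 = 73 ≤ 100
    N18: 40+43 = 83 ≤ 110
Round 3 — N1 seizes.
  N1 sheds 153 L/s to N18: 153 each.
    N18: 83+153 = 236 > 110
Round 4 — N18 seizes.
  N18 sheds 236 L/s: no online neighbours, lost.
No further seizures.

4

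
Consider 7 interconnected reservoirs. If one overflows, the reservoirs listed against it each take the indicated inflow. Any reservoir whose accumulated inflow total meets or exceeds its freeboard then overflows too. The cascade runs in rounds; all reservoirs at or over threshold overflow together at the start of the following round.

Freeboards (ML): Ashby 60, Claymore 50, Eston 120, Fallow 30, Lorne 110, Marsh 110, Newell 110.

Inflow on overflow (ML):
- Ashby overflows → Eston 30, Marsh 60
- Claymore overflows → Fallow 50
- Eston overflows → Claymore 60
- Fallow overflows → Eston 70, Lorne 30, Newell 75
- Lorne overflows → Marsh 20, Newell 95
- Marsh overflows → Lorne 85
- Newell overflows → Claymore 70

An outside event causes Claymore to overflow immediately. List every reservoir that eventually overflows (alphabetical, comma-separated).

Claymore, Fallow

Round 1 — Claymore overflows (initial).
  Fallow: +50 → 50 ≥ 30
Round 2 — Fallow overflows.
  Eston: +70 → 70 < 120
  Lorne: +30 → 30 < 110
  Newell: +75 → 75 < 110
No further overflows.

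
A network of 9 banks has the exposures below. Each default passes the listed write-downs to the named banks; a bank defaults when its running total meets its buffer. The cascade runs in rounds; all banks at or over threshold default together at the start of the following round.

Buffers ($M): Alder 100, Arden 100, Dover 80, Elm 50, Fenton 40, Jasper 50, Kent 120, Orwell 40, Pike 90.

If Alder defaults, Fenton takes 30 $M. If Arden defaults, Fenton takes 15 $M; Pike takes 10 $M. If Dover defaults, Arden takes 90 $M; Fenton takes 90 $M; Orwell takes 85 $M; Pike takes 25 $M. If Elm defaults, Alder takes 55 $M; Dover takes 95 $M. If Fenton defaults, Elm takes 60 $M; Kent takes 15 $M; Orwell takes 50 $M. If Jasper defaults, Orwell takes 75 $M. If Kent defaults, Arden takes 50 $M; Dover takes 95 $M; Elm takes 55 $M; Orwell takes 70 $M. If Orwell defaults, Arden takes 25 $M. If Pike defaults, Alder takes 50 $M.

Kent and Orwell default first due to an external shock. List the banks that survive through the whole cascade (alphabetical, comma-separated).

Alder, Jasper, Pike

Round 1 — Kent, Orwell default (initial).
  Arden: +50+25 → 75 < 100
  Dover: +95 → 95 ≥ 80
  Elm: +55 → 55 ≥ 50
Round 2 — Dover, Elm default.
  Alder: +55 → 55 < 100
  Arden: +90 → 165 ≥ 100
  Fenton: +90 → 90 ≥ 40
  Pike: +25 → 25 < 90
Round 3 — Arden, Fenton default.
  Pike: +10 → 35 < 90
No further defaults.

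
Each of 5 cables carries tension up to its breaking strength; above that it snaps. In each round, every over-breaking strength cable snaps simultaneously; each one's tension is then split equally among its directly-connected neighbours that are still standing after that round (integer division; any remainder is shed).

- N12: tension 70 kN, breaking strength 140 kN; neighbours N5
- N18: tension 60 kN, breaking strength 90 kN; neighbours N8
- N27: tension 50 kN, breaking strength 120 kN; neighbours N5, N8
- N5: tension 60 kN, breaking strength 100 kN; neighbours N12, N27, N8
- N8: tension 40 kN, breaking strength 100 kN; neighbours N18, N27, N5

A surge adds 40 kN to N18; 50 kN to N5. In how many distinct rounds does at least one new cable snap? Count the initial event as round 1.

3

Round 1 — N18 at 100 > 90; N5 at 110 > 100. N18, N5 snap.
  N18 sheds 100 kN to N8: 100 each.
    N8: 40+100 = 140 > 100
  N5 sheds 110 kN to N12, N27, N8: 36 each (2 lost).
    N12: 70+36 = 106 ≤ 140
    N27: 50+36 = 86 ≤ 120
    N8: 140+36 = 176 > 100
Round 2 — N8 snaps.
  N8 sheds 176 kN to N27: 176 each.
    N27: 86+176 = 262 > 120
Round 3 — N27 snaps.
  N27 sheds 262 kN: no online neighbours, lost.
No further breaks.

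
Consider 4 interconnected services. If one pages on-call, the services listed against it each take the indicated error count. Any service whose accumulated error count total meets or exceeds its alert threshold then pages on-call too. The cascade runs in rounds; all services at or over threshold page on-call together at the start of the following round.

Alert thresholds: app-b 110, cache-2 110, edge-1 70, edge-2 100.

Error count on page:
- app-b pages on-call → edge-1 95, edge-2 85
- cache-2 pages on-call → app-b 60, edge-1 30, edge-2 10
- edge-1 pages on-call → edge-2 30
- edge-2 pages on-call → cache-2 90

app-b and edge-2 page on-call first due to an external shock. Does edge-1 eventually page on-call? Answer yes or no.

Round 1 — app-b, edge-2 page on-call (initial).
  cache-2: +90 → 90 < 110
  edge-1: +95 → 95 ≥ 70
Round 2 — edge-1 pages on-call.
No further pages.

yes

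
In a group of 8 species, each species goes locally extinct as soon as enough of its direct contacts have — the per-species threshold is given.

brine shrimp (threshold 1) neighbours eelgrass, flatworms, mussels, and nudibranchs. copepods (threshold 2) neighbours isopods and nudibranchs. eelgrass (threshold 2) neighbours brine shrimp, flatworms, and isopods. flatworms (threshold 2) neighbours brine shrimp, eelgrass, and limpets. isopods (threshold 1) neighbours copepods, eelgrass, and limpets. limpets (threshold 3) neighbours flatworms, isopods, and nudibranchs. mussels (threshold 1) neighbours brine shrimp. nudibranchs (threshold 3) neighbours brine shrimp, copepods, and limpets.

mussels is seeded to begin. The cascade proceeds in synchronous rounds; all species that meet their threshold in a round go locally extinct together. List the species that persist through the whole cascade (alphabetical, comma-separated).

Round 1 — mussels goes locally extinct (initial).
Round 2 — checking thresholds:
  brine shrimp: 1 of 4 neighbours ≥ 1, goes locally extinct.
Round 3 — no new extinctions; cascade stops.

copepods, eelgrass, flatworms, isopods, limpets, nudibranchs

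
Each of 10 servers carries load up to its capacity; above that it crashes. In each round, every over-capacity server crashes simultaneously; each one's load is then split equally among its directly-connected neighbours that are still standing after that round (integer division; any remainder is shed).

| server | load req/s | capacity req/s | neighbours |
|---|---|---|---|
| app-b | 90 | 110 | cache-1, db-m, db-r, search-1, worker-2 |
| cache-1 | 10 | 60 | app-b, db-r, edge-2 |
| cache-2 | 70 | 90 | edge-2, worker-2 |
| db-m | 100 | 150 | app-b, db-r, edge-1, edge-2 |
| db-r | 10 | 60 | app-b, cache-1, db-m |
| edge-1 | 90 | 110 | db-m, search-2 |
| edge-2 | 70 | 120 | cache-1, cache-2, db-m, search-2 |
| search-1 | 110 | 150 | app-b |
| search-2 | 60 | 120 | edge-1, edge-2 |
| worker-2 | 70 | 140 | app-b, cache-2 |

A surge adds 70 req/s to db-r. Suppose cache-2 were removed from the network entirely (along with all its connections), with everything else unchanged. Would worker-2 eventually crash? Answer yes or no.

With cache-2 removed:
Round 1 — db-r at 80 > 60. db-r crashes.
  db-r sheds 80 req/s to app-b, cache-1, db-m: 26 each (2 lost).
    app-b: 90+26 = 116 > 110
    cache-1: 10+26 = 36 ≤ 60
    db-m: 100+26 = 126 ≤ 150
Round 2 — app-b crashes.
  app-b sheds 116 req/s to cache-1, db-m, search-1, worker-2: 29 each.
    cache-1: 36+29 = 65 > 60
    db-m: 126+29 = 155 > 150
    search-1: 110+29 = 139 ≤ 150
    worker-2: 70+29 = 99 ≤ 140
Round 3 — cache-1, db-m crash.
  cache-1 sheds 65 req/s to edge-2: 65 each.
    edge-2: 70+65 = 135 > 120
  db-m sheds 155 req/s to edge-1, edge-2: 77 each (1 lost).
    edge-1: 90+77 = 167 > 110
    edge-2: 135+77 = 212 > 120
Round 4 — edge-1, edge-2 crash.
  edge-1 sheds 167 req/s to search-2: 167 each.
    search-2: 60+167 = 227 > 120
  edge-2 sheds 212 req/s to search-2: 212 each.
    search-2: 227+212 = 439 > 120
Round 5 — search-2 crashes.
  search-2 sheds 439 req/s: no online neighbours, lost.
No further crashes.

no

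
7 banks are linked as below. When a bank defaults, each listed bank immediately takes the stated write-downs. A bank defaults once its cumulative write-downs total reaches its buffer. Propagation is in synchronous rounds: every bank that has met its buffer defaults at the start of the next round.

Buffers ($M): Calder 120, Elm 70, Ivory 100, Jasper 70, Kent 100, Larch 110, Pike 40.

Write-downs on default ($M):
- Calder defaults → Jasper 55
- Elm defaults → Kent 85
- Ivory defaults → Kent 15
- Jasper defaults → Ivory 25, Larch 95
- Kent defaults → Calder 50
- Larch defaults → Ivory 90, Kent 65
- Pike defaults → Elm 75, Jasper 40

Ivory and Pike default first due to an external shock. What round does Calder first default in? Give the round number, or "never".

Round 1 — Ivory, Pike default (initial).
  Elm: +75 → 75 ≥ 70
  Jasper: +40 → 40 < 70
  Kent: +15 → 15 < 100
Round 2 — Elm defaults.
  Kent: +85 → 100 ≥ 100
Round 3 — Kent defaults.
  Calder: +50 → 50 < 120
No further defaults.

never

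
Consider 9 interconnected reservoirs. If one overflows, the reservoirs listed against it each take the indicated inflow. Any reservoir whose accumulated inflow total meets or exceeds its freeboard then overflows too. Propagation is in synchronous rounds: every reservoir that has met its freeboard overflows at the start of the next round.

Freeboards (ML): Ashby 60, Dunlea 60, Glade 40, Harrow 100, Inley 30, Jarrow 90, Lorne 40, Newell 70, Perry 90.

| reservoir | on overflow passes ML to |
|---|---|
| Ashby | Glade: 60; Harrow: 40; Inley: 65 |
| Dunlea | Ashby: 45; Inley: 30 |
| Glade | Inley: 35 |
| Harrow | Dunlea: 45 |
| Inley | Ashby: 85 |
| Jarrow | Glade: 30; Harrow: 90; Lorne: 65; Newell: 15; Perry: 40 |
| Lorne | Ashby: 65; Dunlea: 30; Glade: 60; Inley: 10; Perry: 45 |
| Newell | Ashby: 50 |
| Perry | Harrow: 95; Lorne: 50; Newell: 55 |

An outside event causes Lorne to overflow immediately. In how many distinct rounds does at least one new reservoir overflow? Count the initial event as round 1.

3

Round 1 — Lorne overflows (initial).
  Ashby: +65 → 65 ≥ 60
  Dunlea: +30 → 30 < 60
  Glade: +60 → 60 ≥ 40
  Inley: +10 → 10 < 30
  Perry: +45 → 45 < 90
Round 2 — Ashby, Glade overflow.
  Harrow: +40 → 40 < 100
  Inley: +65+35 → 110 ≥ 30
Round 3 — Inley overflows.
No further overflows.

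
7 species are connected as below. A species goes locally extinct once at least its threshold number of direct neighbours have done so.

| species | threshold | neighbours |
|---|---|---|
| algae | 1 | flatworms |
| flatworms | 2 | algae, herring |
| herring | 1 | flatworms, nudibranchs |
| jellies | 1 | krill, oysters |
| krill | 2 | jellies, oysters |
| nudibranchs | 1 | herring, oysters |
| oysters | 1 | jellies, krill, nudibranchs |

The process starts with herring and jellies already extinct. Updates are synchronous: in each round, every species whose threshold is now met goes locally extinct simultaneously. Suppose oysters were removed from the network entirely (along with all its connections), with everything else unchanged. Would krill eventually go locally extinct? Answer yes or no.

With oysters removed:
Round 1 — herring, jellies go locally extinct (initial).
Round 2 — checking thresholds:
  flatworms: 1 of 2 neighbours < 2, holds.
  krill: 1 of 1 neighbours < 2, holds.
  nudibranchs: 1 of 1 neighbours ≥ 1, goes locally extinct.
Round 3 — no new extinctions; cascade stops.

no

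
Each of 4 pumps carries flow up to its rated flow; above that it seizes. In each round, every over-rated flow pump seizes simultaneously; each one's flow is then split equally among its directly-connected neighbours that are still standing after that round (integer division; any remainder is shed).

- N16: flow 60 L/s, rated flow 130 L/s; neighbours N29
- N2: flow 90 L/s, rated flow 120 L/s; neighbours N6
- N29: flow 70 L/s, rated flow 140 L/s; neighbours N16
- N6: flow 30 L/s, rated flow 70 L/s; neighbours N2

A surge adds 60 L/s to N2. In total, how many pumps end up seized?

2

Round 1 — N2 at 150 > 120. N2 seizes.
  N2 sheds 150 L/s to N6: 150 each.
    N6: 30+150 = 180 > 70
Round 2 — N6 seizes.
  N6 sheds 180 L/s: no online neighbours, lost.
No further seizures.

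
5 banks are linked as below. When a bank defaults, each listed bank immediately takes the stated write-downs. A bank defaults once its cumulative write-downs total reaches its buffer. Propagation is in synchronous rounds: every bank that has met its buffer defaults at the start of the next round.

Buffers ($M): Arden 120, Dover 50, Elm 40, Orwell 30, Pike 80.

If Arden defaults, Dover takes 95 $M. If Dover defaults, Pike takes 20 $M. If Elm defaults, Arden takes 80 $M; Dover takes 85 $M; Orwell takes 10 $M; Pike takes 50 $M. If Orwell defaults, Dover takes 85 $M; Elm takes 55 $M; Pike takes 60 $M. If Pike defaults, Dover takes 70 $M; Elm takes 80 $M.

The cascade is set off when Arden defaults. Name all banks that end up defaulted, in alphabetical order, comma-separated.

Round 1 — Arden defaults (initial).
  Dover: +95 → 95 ≥ 50
Round 2 — Dover defaults.
  Pike: +20 → 20 < 80
No further defaults.

Arden, Dover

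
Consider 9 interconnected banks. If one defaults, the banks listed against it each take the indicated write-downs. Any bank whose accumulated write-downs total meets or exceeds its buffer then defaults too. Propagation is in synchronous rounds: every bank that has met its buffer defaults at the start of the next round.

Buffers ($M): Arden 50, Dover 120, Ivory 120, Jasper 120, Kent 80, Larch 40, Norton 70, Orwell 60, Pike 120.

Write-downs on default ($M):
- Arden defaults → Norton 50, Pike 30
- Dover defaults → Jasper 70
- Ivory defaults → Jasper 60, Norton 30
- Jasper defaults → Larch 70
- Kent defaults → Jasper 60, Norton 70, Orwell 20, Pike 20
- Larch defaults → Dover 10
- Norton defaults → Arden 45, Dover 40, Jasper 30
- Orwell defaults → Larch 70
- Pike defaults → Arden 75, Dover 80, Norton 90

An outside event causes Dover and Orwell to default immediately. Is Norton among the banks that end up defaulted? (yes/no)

no

Round 1 — Dover, Orwell default (initial).
  Jasper: +70 → 70 < 120
  Larch: +70 → 70 ≥ 40
Round 2 — Larch defaults.
No further defaults.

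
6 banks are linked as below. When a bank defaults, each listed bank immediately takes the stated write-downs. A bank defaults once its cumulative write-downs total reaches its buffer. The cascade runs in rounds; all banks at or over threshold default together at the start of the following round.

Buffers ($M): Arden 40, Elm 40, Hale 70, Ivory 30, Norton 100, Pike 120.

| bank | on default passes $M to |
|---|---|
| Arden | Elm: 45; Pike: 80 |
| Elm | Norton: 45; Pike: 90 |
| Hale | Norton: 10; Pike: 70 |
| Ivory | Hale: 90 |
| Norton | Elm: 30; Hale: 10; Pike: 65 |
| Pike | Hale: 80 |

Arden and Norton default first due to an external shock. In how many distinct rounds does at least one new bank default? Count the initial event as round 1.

Round 1 — Arden, Norton default (initial).
  Elm: +45+30 → 75 ≥ 40
  Hale: +10 → 10 < 70
  Pike: +80+65 → 145 ≥ 120
Round 2 — Elm, Pike default.
  Hale: +80 → 90 ≥ 70
Round 3 — Hale defaults.
No further defaults.

3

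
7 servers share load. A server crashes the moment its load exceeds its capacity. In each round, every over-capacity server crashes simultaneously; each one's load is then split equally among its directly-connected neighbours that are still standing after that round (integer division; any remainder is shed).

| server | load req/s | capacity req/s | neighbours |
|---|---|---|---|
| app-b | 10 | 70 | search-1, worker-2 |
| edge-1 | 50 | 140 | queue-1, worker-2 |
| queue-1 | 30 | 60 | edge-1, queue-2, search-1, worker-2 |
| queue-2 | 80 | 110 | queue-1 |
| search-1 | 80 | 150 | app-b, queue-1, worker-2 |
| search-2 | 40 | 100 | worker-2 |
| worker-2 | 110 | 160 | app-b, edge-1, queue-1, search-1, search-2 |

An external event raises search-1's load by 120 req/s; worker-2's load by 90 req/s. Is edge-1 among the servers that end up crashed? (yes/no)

yes

Round 1 — search-1 at 200 > 150; worker-2 at 200 > 160. search-1, worker-2 crash.
  search-1 sheds 200 req/s to app-b, queue-1: 100 each.
    app-b: 10+100 = 110 > 70
    queue-1: 30+100 = 130 > 60
  worker-2 sheds 200 req/s to app-b, edge-1, queue-1, search-2: 50 each.
    app-b: 110+50 = 160 > 70
    edge-1: 50+50 = 100 ≤ 140
    queue-1: 130+50 = 180 > 60
    search-2: 40+50 = 90 ≤ 100
Round 2 — app-b, queue-1 crash.
  app-b sheds 160 req/s: no online neighbours, lost.
  queue-1 sheds 180 req/s to edge-1, queue-2: 90 each.
    edge-1: 100+90 = 190 > 140
    queue-2: 80+90 = 170 > 110
Round 3 — edge-1, queue-2 crash.
  edge-1 sheds 190 req/s: no online neighbours, lost.
  queue-2 sheds 170 req/s: no online neighbours, lost.
No further crashes.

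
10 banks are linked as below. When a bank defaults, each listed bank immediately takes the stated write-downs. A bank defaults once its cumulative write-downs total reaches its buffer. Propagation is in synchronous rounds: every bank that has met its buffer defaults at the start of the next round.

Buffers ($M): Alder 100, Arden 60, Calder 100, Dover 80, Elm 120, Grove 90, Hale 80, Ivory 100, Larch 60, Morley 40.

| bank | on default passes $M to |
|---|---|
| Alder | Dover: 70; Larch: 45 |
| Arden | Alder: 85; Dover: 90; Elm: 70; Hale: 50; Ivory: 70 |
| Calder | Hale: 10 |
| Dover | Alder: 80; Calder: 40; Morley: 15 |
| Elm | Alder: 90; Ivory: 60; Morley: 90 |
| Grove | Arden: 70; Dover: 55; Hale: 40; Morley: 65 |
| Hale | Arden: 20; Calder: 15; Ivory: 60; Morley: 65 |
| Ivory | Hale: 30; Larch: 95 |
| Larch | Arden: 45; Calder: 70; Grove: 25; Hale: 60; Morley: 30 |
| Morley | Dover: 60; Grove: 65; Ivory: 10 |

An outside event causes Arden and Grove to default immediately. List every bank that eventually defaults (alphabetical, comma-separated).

Alder, Arden, Calder, Dover, Grove, Hale, Ivory, Larch, Morley

Round 1 — Arden, Grove default (initial).
  Alder: +85 → 85 < 100
  Dover: +90+55 → 145 ≥ 80
  Elm: +70 → 70 < 120
  Hale: +50+40 → 90 ≥ 80
  Ivory: +70 → 70 < 100
  Morley: +65 → 65 ≥ 40
Round 2 — Dover, Hale, Morley default.
  Alder: +80 → 165 ≥ 100
  Calder: +40+15 → 55 < 100
  Ivory: +60+10 → 140 ≥ 100
Round 3 — Alder, Ivory default.
  Larch: +45+95 → 140 ≥ 60
Round 4 — Larch defaults.
  Calder: +70 → 125 ≥ 100
Round 5 — Calder defaults.
No further defaults.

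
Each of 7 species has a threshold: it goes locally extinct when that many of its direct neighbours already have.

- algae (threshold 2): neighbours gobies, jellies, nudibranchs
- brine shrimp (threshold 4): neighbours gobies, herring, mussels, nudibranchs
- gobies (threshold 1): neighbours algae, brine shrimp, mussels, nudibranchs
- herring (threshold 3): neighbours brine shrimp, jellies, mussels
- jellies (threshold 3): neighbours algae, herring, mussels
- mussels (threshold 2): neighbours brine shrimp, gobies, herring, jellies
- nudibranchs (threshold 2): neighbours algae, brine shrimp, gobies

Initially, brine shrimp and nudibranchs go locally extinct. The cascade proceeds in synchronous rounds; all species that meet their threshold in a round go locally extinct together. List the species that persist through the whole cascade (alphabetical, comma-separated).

herring, jellies

Round 1 — brine shrimp, nudibranchs go locally extinct (initial).
Round 2 — checking thresholds:
  algae: 1 of 3 neighbours < 2, holds.
  gobies: 2 of 4 neighbours ≥ 1, goes locally extinct.
  herring: 1 of 3 neighbours < 3, holds.
  mussels: 1 of 4 neighbours < 2, holds.
Round 3 — checking thresholds:
  algae: 2 of 3 neighbours ≥ 2, goes locally extinct.
  herring: 1 of 3 neighbours < 3, holds.
  mussels: 2 of 4 neighbours ≥ 2, goes locally extinct.
Round 4 — no new extinctions; cascade stops.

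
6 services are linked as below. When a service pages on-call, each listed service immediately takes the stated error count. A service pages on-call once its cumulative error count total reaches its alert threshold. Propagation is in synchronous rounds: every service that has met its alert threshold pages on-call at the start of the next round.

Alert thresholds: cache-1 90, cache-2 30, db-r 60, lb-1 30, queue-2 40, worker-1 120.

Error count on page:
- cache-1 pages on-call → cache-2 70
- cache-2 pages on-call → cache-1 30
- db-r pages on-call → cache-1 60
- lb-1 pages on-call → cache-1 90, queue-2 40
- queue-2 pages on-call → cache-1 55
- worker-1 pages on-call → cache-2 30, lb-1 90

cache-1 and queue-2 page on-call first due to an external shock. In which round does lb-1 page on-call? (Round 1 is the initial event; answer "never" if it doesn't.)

Round 1 — cache-1, queue-2 page on-call (initial).
  cache-2: +70 → 70 ≥ 30
Round 2 — cache-2 pages on-call.
No further pages.

never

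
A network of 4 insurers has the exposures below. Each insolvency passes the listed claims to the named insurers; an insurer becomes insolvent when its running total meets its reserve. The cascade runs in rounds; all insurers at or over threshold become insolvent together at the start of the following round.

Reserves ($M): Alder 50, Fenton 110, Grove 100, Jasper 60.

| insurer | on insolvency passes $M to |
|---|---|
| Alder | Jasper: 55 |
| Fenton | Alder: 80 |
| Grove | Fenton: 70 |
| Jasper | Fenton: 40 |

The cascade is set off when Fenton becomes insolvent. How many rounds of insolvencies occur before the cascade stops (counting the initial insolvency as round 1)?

Round 1 — Fenton becomes insolvent (initial).
  Alder: +80 → 80 ≥ 50
Round 2 — Alder becomes insolvent.
  Jasper: +55 → 55 < 60
No further insolvencies.

2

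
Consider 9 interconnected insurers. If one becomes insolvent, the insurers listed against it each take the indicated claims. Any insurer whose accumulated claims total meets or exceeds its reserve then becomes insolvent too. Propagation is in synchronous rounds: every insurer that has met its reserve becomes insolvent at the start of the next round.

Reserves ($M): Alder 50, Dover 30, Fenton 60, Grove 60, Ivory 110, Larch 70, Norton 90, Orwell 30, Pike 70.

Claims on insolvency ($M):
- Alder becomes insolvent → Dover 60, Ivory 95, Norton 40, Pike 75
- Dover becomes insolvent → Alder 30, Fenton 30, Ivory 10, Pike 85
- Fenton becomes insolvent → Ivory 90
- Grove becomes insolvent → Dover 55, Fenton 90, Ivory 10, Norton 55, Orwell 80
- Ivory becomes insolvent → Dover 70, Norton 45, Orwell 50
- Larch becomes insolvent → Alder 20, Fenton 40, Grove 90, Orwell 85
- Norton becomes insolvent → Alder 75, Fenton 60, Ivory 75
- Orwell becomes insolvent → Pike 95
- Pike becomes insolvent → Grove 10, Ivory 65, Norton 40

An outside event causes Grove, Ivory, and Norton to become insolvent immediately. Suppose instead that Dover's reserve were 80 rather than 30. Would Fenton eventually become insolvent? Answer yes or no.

yes

With Dover's reserve at 80:
Round 1 — Grove, Ivory, Norton become insolvent (initial).
  Alder: +75 → 75 ≥ 50
  Dover: +55+70 → 125 ≥ 80
  Fenton: +90+60 → 150 ≥ 60
  Orwell: +80+50 → 130 ≥ 30
Round 2 — Alder, Dover, Fenton, Orwell become insolvent.
  Pike: +75+85+95 → 255 ≥ 70
Round 3 — Pike becomes insolvent.
No further insolvencies.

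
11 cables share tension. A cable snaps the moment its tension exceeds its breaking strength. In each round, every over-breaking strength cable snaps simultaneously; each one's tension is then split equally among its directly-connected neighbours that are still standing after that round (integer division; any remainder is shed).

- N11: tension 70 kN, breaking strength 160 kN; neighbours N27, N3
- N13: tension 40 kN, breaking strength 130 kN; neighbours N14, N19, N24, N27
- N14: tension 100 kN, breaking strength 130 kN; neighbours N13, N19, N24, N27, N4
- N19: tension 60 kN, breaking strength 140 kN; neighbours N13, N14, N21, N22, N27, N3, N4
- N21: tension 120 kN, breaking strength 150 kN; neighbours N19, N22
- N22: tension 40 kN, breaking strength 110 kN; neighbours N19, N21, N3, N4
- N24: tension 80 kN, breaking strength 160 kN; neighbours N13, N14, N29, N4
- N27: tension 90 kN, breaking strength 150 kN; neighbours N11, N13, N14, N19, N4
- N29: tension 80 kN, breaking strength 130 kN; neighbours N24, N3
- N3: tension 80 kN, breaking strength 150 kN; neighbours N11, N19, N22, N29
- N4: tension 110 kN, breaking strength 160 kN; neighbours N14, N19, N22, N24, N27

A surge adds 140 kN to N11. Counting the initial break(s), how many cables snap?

Round 1 — N11 at 210 > 160. N11 snaps.
  N11 sheds 210 kN to N27, N3: 105 each.
    N27: 90+105 = 195 > 150
    N3: 80+105 = 185 > 150
Round 2 — N27, N3 snap.
  N27 sheds 195 kN to N13, N14, N19, N4: 48 each (3 lost).
    N13: 40+48 = 88 ≤ 130
    N14: 100+48 = 148 > 130
    N19: 60+48 = 108 ≤ 140
    N4: 110+48 = 158 ≤ 160
  N3 sheds 185 kN to N19, N22, N29: 61 each (2 lost).
    N19: 108+61 = 169 > 140
    N22: 40+61 = 101 ≤ 110
    N29: 80+61 = 141 > 130
Round 3 — N14, N19, N29 snap.
  N14 sheds 148 kN to N13, N24, N4: 49 each (1 lost).
    N13: 88+49 = 137 > 130
    N24: 80+49 = 129 ≤ 160
    N4: 158+49 = 207 > 160
  N19 sheds 169 kN to N13, N21, N22, N4: 42 each (1 lost).
    N13: 137+42 = 179 > 130
    N21: 120+42 = 162 > 150
    N22: 101+42 = 143 > 110
    N4: 207+42 = 249 > 160
  N29 sheds 141 kN to N24: 141 each.
    N24: 129+141 = 270 > 160
Round 4 — N13, N21, N22, N24, N4 snap.
  N13 sheds 179 kN: no online neighbours, lost.
  N21 sheds 162 kN: no online neighbours, lost.
  N22 sheds 143 kN: no online neighbours, lost.
  N24 sheds 270 kN: no online neighbours, lost.
  N4 sheds 249 kN: no online neighbours, lost.
No further breaks.

11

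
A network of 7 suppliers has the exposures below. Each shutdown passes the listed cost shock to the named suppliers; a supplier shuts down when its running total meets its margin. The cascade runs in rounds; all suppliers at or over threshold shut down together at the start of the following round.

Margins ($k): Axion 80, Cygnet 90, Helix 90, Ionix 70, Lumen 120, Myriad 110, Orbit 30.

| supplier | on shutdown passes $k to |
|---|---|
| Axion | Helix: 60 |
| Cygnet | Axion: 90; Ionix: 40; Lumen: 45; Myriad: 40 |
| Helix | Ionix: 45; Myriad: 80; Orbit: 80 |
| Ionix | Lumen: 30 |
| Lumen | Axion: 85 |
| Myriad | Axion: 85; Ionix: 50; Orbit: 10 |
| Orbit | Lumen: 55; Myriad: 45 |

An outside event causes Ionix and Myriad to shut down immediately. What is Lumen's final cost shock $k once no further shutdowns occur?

30

Round 1 — Ionix, Myriad shut down (initial).
  Axion: +85 → 85 ≥ 80
  Lumen: +30 → 30 < 120
  Orbit: +10 → 10 < 30
Round 2 — Axion shuts down.
  Helix: +60 → 60 < 90
No further shutdowns.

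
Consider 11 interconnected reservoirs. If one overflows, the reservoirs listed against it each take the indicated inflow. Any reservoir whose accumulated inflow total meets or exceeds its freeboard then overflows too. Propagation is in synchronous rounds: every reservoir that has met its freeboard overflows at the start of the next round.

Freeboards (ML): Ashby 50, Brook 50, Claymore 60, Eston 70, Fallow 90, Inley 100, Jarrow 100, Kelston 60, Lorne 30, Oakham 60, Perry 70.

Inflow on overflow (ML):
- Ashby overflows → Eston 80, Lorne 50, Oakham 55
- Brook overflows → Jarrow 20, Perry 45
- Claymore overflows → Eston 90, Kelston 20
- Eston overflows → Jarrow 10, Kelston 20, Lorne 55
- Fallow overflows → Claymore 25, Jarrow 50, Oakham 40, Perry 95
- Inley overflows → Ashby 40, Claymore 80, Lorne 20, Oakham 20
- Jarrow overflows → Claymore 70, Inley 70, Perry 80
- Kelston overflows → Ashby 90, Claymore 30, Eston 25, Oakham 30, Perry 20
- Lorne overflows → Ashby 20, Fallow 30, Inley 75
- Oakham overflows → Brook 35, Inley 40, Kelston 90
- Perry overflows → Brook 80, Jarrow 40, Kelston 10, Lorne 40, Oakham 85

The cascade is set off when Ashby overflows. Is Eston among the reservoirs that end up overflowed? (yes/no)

yes

Round 1 — Ashby overflows (initial).
  Eston: +80 → 80 ≥ 70
  Lorne: +50 → 50 ≥ 30
  Oakham: +55 → 55 < 60
Round 2 — Eston, Lorne overflow.
  Fallow: +30 → 30 < 90
  Inley: +75 → 75 < 100
  Jarrow: +10 → 10 < 100
  Kelston: +20 → 20 < 60
No further overflows.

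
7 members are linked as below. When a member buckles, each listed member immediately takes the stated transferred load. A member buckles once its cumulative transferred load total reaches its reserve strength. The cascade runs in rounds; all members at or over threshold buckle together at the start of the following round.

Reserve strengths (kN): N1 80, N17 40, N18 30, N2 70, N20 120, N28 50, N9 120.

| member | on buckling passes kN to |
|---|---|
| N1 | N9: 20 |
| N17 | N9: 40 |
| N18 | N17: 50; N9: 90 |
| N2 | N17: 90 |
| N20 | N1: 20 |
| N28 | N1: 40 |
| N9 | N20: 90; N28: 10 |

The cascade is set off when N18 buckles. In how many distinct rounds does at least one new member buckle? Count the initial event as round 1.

3

Round 1 — N18 buckles (initial).
  N17: +50 → 50 ≥ 40
  N9: +90 → 90 < 120
Round 2 — N17 buckles.
  N9: +40 → 130 ≥ 120
Round 3 — N9 buckles.
  N20: +90 → 90 < 120
  N28: +10 → 10 < 50
No further bucklings.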